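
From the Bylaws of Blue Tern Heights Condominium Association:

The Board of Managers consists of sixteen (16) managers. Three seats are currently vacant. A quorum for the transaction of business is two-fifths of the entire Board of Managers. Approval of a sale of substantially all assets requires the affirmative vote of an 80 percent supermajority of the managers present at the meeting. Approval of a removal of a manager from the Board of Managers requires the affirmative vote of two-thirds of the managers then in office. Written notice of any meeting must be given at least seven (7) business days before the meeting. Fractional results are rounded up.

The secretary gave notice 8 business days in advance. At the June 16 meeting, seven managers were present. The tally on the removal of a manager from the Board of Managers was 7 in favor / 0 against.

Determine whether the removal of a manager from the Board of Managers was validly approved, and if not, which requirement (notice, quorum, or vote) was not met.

Notice: 8 business days given; 7 required (8 ≥ 7). Satisfied.
Quorum: 7 present; quorum is 7. Satisfied.
Vote: the removal of a manager from the Board of Managers requires two-thirds of the managers then in office (13). 2/3 of 13 = 8.67, rounded up to 9, so 9 affirmative votes are needed; 7 voted in favor. Not satisfied.

Invalid — vote requirement not satisfied.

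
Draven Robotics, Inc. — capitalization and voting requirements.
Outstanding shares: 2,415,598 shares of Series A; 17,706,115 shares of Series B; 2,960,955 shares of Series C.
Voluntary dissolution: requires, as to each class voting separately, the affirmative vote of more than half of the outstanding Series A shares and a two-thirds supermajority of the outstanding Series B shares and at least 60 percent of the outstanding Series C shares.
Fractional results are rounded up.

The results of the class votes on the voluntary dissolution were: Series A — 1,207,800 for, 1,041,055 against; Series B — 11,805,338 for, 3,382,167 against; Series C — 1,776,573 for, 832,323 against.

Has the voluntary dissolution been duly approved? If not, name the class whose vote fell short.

Series A: a majority of 2415598 is 1207800; 1,207,800 required, 1,207,800 in favor — approved.
Series B: 2/3 of 17706115 = 11804076.67, rounded up to 11804077; 11,804,077 required, 11,805,338 in favor — approved.
Series C: 3/5 of 2960955 = 1776573; 1,776,573 required, 1,776,573 in favor — approved.

Approved — every class gave the required vote.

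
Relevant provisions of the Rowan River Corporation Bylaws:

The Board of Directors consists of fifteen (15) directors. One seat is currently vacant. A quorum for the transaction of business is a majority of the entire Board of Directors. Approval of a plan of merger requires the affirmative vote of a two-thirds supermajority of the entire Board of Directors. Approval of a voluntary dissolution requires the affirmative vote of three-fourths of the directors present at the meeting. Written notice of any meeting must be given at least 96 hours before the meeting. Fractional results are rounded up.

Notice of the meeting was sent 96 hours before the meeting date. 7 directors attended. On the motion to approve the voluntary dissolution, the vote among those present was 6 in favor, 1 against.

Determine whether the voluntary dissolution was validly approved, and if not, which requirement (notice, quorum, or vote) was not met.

Invalid — quorum requirement not satisfied.

Notice: 96 hours given; 96 required (96 ≥ 96). Satisfied.
Quorum: 7 present; quorum is 8. Not satisfied.
Vote: the voluntary dissolution requires three-fourths of the directors present (7). 3/4 of 7 = 5.25, rounded up to 6, so 6 affirmative votes are needed; 6 voted in favor. Satisfied. (Moot — without a quorum no business can be validly transacted.)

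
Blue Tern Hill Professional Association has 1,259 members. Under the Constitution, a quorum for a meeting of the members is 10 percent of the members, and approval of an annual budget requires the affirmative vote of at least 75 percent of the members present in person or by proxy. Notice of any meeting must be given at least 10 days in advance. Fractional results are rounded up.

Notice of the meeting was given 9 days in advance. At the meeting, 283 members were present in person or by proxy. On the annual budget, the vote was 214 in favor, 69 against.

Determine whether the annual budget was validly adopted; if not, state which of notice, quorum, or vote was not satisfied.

Notice: 9 days given; 10 required. Not satisfied.
Quorum: 10% of 1,259 = 125.90, rounded up to 126; 283 present. Satisfied.
Vote: requires three-fourths of those present (283); 3/4 of 283 = 212.25, rounded up to 213, so 213 needed; 214 in favor. Satisfied.

Invalid — notice requirement not satisfied.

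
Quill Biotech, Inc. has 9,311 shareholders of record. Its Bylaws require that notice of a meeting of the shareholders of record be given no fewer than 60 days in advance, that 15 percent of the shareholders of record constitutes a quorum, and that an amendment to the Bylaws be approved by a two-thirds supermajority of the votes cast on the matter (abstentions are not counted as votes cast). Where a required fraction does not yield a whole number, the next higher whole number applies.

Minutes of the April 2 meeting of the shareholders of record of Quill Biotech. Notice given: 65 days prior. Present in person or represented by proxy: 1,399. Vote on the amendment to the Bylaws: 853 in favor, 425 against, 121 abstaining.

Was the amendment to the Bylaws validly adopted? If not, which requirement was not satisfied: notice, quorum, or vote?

Valid — all requirements satisfied.

Notice: 65 days given; 60 required. Satisfied.
Quorum: 15% of 9,311 = 1,396.65, rounded up to 1,397; 1,399 present. Satisfied.
Vote: requires two-thirds of the votes cast (1,399 − 121 abstaining = 1,278); 2/3 of 1278 = 852, so 852 needed; 853 in favor. Satisfied.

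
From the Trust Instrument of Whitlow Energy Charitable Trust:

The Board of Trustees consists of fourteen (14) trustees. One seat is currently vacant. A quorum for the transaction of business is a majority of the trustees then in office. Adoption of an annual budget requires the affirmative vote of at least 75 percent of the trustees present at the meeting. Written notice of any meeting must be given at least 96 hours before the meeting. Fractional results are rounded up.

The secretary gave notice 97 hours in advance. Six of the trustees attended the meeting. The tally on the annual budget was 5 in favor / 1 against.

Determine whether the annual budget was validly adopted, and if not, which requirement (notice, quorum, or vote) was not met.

Notice: 97 hours given; 96 required (97 ≥ 96). Satisfied.
Quorum: 6 present; quorum is 7. Not satisfied.
Vote: the annual budget requires three-fourths of the trustees present (6). 3/4 of 6 = 4.50, rounded up to 5, so 5 affirmative votes are needed; 5 voted in favor. Satisfied. (Moot — without a quorum no business can be validly transacted.)

Invalid — quorum requirement not satisfied.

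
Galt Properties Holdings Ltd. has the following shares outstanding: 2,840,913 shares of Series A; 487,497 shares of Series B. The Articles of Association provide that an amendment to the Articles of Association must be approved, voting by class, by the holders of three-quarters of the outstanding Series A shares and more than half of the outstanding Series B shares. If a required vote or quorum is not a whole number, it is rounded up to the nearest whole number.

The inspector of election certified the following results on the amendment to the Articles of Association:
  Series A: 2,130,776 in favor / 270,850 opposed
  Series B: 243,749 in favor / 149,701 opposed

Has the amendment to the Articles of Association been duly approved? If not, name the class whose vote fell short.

Series A: 3/4 of 2840913 = 2130684.75, rounded up to 2130685; 2,130,685 required, 2,130,776 in favor — approved.
Series B: a majority of 487497 is 243749; 243,749 required, 243,749 in favor — approved.

Approved — every class gave the required vote.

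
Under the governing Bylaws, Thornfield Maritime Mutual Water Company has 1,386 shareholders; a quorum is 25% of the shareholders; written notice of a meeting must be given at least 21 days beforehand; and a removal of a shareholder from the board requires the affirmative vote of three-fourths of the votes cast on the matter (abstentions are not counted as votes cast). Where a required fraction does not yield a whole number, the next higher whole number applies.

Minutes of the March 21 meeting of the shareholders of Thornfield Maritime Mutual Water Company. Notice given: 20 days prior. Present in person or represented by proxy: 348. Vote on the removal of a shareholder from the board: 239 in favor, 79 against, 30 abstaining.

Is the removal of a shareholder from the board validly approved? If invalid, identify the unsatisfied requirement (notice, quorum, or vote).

Notice: 20 days given; 21 required. Not satisfied.
Quorum: 25% of 1,386 = 346.50, rounded up to 347; 348 present. Satisfied.
Vote: requires three-fourths of the votes cast (348 − 30 abstaining = 318); 3/4 of 318 = 238.50, rounded up to 239, so 239 needed; 239 in favor. Satisfied.

Invalid — notice requirement not satisfied.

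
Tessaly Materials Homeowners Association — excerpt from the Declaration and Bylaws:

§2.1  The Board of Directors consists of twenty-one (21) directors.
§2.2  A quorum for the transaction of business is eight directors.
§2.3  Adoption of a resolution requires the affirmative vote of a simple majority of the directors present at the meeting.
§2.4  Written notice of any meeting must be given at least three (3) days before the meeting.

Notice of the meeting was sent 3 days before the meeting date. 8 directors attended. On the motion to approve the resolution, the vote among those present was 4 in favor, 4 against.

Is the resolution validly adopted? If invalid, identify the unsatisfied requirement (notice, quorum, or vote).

Invalid — vote requirement not satisfied.

Notice: 3 days given; 3 required (3 ≥ 3). Satisfied.
Quorum: 8 present; quorum is 8. Satisfied.
Vote: the resolution requires a majority of the directors present (8). A majority of 8 is 5, so 5 affirmative votes are needed; 4 voted in favor. Not satisfied.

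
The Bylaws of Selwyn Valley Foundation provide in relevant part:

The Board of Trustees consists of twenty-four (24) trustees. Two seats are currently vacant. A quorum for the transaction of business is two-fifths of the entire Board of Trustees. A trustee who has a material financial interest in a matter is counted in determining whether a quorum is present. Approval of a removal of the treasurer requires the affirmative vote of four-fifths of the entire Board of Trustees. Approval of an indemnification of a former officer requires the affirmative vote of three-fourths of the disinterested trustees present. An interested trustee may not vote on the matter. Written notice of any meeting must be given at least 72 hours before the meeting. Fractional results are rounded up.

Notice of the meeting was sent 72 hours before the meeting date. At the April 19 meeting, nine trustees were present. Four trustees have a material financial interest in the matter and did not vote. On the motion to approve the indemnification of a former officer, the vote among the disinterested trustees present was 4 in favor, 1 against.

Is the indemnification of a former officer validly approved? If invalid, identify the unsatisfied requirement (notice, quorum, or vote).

Invalid — quorum requirement not satisfied.

Notice: 72 hours given; 72 required (72 ≥ 72). Satisfied.
Quorum: 9 present (interested trustees count toward quorum); quorum is 10. Not satisfied.
Vote: the indemnification of a former officer requires three-fourths of the disinterested trustees present (9 − 4 = 5). 3/4 of 5 = 3.75, rounded up to 4, so 4 affirmative votes are needed; 4 voted in favor. Satisfied. (Moot — without a quorum no business can be validly transacted.)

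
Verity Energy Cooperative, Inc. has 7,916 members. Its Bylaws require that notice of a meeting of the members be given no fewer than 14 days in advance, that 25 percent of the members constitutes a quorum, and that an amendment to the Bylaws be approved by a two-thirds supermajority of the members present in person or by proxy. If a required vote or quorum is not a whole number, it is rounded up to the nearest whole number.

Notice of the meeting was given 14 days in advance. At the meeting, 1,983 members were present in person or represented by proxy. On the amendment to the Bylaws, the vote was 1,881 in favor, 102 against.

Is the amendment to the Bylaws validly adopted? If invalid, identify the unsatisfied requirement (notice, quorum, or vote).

Valid — all requirements satisfied.

Notice: 14 days given; 14 required. Satisfied.
Quorum: 25% of 7,916 = 1,979; 1,983 present. Satisfied.
Vote: requires two-thirds of those present (1,983); 2/3 of 1983 = 1322, so 1,322 needed; 1,881 in favor. Satisfied.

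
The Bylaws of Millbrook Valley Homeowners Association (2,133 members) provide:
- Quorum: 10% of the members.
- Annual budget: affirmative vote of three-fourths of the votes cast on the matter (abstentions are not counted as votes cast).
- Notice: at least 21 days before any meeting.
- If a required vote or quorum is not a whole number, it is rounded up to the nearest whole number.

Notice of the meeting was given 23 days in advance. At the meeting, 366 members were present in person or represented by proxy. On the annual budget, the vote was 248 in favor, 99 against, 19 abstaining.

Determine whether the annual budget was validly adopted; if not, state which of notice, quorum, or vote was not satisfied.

Notice: 23 days given; 21 required. Satisfied.
Quorum: 10% of 2,133 = 213.30, rounded up to 214; 366 present. Satisfied.
Vote: requires three-fourths of the votes cast (366 − 19 abstaining = 347); 3/4 of 347 = 260.25, rounded up to 261, so 261 needed; 248 in favor. Not satisfied.

Invalid — vote requirement not satisfied.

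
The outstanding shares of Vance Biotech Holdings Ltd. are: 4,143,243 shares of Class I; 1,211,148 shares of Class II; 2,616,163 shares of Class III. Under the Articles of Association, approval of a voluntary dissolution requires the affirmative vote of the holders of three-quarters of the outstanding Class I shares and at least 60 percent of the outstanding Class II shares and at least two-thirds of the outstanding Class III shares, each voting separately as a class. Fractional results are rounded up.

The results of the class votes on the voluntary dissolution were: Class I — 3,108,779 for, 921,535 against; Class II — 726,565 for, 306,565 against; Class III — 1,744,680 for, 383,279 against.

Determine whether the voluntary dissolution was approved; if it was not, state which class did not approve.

Not approved — the Class II shares did not give the required vote.

Class I: 3/4 of 4143243 = 3107432.25, rounded up to 3107433; 3,107,433 required, 3,108,779 in favor — approved.
Class II: 3/5 of 1211148 = 726688.80, rounded up to 726689; 726,689 required, 726,565 in favor — not approved.
Class III: 2/3 of 2616163 = 1744108.67, rounded up to 1744109; 1,744,109 required, 1,744,680 in favor — approved.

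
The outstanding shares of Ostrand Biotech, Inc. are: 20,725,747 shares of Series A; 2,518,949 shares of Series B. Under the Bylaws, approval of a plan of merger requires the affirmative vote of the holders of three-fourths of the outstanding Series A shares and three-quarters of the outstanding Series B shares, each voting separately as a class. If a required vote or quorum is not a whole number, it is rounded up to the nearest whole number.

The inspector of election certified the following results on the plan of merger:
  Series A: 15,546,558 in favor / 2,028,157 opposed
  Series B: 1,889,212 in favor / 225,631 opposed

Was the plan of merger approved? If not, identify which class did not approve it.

Series A: 3/4 of 20725747 = 15544310.25, rounded up to 15544311; 15,544,311 required, 15,546,558 in favor — approved.
Series B: 3/4 of 2518949 = 1889211.75, rounded up to 1889212; 1,889,212 required, 1,889,212 in favor — approved.

Approved — every class gave the required vote.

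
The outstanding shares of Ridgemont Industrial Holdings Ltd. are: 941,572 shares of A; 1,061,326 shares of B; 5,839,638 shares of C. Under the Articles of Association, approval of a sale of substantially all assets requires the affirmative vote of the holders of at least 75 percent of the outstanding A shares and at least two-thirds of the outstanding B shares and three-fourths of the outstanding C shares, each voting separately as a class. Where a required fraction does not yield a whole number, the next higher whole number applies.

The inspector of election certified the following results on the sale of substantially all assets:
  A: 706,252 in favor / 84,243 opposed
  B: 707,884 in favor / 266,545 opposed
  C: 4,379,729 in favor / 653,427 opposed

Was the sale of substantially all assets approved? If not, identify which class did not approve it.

A: 3/4 of 941572 = 706179; 706,179 required, 706,252 in favor — approved.
B: 2/3 of 1061326 = 707550.67, rounded up to 707551; 707,551 required, 707,884 in favor — approved.
C: 3/4 of 5839638 = 4379728.50, rounded up to 4379729; 4,379,729 required, 4,379,729 in favor — approved.

Approved — every class gave the required vote.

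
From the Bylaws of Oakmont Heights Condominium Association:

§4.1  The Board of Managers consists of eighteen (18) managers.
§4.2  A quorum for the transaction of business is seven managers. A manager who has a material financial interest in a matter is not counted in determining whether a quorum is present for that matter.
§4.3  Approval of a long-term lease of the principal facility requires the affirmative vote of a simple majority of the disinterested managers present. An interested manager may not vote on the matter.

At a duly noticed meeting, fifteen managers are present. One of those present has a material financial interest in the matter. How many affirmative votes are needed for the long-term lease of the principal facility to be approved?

8

The long-term lease of the principal facility requires a majority of the disinterested managers present (15 − 1 = 14).
A majority of 14 is 8.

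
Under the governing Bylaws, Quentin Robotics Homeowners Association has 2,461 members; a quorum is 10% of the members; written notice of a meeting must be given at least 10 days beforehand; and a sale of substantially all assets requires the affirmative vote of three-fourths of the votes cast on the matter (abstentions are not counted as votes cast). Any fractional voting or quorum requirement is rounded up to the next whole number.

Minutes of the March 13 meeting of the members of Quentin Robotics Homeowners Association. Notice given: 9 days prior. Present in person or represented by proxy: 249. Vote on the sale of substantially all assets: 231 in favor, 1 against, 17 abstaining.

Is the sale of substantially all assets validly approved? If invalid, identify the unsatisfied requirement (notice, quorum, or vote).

Notice: 9 days given; 10 required. Not satisfied.
Quorum: 10% of 2,461 = 246.10, rounded up to 247; 249 present. Satisfied.
Vote: requires three-fourths of the votes cast (249 − 17 abstaining = 232); 3/4 of 232 = 174, so 174 needed; 231 in favor. Satisfied.

Invalid — notice requirement not satisfied.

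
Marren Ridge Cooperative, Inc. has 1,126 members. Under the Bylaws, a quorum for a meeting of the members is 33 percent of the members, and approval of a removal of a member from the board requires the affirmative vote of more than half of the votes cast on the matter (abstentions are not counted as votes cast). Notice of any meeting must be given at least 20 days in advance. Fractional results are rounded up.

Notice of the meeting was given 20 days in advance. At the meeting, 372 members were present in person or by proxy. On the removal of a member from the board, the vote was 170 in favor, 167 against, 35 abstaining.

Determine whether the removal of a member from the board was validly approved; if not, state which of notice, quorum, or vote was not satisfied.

Valid — all requirements satisfied.

Notice: 20 days given; 20 required. Satisfied.
Quorum: 33% of 1,126 = 371.58, rounded up to 372; 372 present. Satisfied.
Vote: requires a majority of the votes cast (372 − 35 abstaining = 337); a majority of 337 is 169, so 169 needed; 170 in favor. Satisfied.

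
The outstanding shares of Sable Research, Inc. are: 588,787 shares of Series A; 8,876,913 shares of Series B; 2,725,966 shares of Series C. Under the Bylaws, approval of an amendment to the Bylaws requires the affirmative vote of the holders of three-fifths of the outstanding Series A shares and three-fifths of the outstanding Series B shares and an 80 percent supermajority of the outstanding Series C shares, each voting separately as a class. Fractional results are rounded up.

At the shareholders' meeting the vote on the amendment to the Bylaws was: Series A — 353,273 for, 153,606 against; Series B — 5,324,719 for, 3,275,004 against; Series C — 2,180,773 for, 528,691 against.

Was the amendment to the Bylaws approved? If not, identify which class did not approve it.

Series A: 3/5 of 588787 = 353272.20, rounded up to 353273; 353,273 required, 353,273 in favor — approved.
Series B: 3/5 of 8876913 = 5326147.80, rounded up to 5326148; 5,326,148 required, 5,324,719 in favor — not approved.
Series C: 4/5 of 2725966 = 2180772.80, rounded up to 2180773; 2,180,773 required, 2,180,773 in favor — approved.

Not approved — the Series B shares did not give the required vote.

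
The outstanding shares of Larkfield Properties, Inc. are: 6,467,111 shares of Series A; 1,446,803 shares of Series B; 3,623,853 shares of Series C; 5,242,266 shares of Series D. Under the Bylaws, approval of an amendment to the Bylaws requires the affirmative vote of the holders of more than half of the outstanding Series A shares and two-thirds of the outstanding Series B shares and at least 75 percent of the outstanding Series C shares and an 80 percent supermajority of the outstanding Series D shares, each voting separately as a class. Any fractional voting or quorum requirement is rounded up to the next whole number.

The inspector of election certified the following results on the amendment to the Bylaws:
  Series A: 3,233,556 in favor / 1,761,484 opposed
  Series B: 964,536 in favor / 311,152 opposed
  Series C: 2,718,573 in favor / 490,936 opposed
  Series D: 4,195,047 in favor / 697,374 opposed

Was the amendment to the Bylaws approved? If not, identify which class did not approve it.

Approved — every class gave the required vote.

Series A: a majority of 6467111 is 3233556; 3,233,556 required, 3,233,556 in favor — approved.
Series B: 2/3 of 1446803 = 964535.33, rounded up to 964536; 964,536 required, 964,536 in favor — approved.
Series C: 3/4 of 3623853 = 2717889.75, rounded up to 2717890; 2,717,890 required, 2,718,573 in favor — approved.
Series D: 4/5 of 5242266 = 4193812.80, rounded up to 4193813; 4,193,813 required, 4,195,047 in favor — approved.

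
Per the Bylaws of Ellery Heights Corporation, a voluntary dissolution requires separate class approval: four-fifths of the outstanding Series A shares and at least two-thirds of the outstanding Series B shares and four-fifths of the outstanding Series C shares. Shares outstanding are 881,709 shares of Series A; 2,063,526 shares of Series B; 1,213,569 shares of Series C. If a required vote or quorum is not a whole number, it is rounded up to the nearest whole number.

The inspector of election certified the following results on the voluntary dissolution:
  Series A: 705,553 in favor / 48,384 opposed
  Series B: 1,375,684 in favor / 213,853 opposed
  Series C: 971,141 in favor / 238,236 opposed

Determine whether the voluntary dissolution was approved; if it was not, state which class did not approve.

Series A: 4/5 of 881709 = 705367.20, rounded up to 705368; 705,368 required, 705,553 in favor — approved.
Series B: 2/3 of 2063526 = 1375684; 1,375,684 required, 1,375,684 in favor — approved.
Series C: 4/5 of 1213569 = 970855.20, rounded up to 970856; 970,856 required, 971,141 in favor — approved.

Approved — every class gave the required vote.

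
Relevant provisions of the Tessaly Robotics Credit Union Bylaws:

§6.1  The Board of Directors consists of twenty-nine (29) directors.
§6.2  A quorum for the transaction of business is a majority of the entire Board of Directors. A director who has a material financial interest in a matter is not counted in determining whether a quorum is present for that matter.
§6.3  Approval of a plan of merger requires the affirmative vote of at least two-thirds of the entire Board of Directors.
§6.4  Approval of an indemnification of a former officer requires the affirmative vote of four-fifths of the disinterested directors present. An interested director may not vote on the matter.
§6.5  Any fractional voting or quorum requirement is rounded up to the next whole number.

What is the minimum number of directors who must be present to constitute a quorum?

15

A majority of 29 is 15.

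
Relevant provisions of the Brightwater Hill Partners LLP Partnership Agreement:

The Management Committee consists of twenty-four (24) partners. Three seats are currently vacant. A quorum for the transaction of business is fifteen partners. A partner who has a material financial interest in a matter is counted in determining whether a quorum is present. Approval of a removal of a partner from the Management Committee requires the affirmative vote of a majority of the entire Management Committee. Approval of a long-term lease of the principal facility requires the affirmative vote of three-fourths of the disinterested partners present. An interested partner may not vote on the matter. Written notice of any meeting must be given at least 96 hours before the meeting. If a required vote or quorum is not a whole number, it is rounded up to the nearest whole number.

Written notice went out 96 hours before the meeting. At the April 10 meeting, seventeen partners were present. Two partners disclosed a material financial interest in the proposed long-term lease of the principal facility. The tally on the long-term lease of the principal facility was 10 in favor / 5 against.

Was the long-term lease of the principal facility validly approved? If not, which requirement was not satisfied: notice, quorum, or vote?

Notice: 96 hours given; 96 required (96 ≥ 96). Satisfied.
Quorum: 17 present (interested partners count toward quorum); quorum is 15. Satisfied.
Vote: the long-term lease of the principal facility requires three-fourths of the disinterested partners present (17 − 2 = 15). 3/4 of 15 = 11.25, rounded up to 12, so 12 affirmative votes are needed; 10 voted in favor. Not satisfied.

Invalid — vote requirement not satisfied.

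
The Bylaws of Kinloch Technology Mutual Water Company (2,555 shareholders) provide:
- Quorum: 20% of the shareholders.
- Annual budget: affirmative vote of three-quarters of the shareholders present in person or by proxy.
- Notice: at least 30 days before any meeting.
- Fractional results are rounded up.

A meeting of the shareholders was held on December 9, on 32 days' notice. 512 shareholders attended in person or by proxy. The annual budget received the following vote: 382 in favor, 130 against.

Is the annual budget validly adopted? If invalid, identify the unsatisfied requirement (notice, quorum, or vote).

Invalid — vote requirement not satisfied.

Notice: 32 days given; 30 required. Satisfied.
Quorum: 20% of 2,555 = 511; 512 present. Satisfied.
Vote: requires three-fourths of those present (512); 3/4 of 512 = 384, so 384 needed; 382 in favor. Not satisfied.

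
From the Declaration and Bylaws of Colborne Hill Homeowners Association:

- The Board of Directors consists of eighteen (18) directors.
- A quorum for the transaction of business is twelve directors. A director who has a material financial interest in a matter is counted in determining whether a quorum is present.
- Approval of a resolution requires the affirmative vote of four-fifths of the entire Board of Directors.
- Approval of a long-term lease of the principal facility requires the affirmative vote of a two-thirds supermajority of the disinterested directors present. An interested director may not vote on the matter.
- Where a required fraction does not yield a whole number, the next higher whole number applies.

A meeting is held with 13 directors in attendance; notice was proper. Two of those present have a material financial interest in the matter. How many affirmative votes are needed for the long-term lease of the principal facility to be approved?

8

The long-term lease of the principal facility requires two-thirds of the disinterested directors present (13 − 2 = 11).
2/3 of 11 = 7.33, rounded up to 8.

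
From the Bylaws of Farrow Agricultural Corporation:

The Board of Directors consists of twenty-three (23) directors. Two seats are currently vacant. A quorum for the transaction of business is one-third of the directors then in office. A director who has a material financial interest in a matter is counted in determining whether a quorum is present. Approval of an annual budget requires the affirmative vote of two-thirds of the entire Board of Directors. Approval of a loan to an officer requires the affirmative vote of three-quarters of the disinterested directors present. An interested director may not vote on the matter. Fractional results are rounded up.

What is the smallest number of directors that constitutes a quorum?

1/3 of 21 = 7.

7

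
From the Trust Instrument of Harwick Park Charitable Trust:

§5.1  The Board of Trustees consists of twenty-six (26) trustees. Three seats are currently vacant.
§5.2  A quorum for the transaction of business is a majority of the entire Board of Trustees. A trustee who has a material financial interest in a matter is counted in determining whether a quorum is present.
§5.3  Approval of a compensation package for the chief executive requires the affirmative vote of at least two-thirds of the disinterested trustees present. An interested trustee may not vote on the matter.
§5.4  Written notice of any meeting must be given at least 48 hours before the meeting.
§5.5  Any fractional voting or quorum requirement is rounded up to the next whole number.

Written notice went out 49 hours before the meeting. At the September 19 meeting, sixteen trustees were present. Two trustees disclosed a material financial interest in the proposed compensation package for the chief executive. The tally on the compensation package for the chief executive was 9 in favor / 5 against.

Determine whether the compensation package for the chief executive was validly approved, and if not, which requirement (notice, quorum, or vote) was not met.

Notice: 49 hours given; 48 required (49 ≥ 48). Satisfied.
Quorum: 16 present (interested trustees count toward quorum); quorum is 14. Satisfied.
Vote: the compensation package for the chief executive requires two-thirds of the disinterested trustees present (16 − 2 = 14). 2/3 of 14 = 9.33, rounded up to 10, so 10 affirmative votes are needed; 9 voted in favor. Not satisfied.

Invalid — vote requirement not satisfied.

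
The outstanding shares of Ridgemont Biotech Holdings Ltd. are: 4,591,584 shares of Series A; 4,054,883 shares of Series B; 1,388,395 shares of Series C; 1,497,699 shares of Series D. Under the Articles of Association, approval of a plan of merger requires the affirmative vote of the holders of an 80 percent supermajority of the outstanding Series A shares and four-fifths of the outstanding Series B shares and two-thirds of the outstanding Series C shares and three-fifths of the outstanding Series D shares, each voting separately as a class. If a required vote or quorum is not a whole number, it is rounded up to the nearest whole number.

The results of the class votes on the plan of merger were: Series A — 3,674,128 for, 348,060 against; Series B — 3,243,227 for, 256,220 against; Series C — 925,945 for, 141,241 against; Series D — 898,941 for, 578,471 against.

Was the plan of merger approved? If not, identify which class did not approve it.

Series A: 4/5 of 4591584 = 3673267.20, rounded up to 3673268; 3,673,268 required, 3,674,128 in favor — approved.
Series B: 4/5 of 4054883 = 3243906.40, rounded up to 3243907; 3,243,907 required, 3,243,227 in favor — not approved.
Series C: 2/3 of 1388395 = 925596.67, rounded up to 925597; 925,597 required, 925,945 in favor — approved.
Series D: 3/5 of 1497699 = 898619.40, rounded up to 898620; 898,620 required, 898,941 in favor — approved.

Not approved — the Series B shares did not give the required vote.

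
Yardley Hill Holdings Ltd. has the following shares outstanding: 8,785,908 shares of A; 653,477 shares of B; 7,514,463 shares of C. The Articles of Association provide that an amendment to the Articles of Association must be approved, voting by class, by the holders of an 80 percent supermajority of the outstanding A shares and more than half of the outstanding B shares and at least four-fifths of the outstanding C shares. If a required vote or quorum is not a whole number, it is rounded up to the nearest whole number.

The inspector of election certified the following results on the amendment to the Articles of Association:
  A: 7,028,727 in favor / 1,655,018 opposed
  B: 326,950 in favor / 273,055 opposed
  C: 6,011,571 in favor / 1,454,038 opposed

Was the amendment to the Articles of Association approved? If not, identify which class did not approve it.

Approved — every class gave the required vote.

A: 4/5 of 8785908 = 7028726.40, rounded up to 7028727; 7,028,727 required, 7,028,727 in favor — approved.
B: a majority of 653477 is 326739; 326,739 required, 326,950 in favor — approved.
C: 4/5 of 7514463 = 6011570.40, rounded up to 6011571; 6,011,571 required, 6,011,571 in favor — approved.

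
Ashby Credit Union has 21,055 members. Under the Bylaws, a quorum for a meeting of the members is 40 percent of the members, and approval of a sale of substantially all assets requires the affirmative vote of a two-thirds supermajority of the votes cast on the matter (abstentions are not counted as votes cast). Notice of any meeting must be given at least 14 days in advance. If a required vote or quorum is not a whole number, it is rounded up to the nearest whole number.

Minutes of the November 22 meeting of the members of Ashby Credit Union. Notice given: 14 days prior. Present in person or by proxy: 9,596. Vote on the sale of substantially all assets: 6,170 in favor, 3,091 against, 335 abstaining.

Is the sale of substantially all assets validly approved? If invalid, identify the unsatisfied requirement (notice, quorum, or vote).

Invalid — vote requirement not satisfied.

Notice: 14 days given; 14 required. Satisfied.
Quorum: 40% of 21,055 = 8,422; 9,596 present. Satisfied.
Vote: requires two-thirds of the votes cast (9,596 − 335 abstaining = 9,261); 2/3 of 9261 = 6174, so 6,174 needed; 6,170 in favor. Not satisfied.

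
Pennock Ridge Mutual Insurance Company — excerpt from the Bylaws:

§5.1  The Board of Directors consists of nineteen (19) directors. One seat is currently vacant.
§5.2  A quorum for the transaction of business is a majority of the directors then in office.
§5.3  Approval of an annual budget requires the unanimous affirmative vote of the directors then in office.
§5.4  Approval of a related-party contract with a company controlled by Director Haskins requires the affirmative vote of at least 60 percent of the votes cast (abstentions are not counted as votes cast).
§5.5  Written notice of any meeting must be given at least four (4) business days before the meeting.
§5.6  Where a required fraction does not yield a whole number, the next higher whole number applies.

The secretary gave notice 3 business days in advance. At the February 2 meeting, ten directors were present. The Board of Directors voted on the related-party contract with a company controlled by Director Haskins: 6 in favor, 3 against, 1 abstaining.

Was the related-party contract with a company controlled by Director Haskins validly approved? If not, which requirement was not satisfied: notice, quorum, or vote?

Invalid — notice requirement not satisfied.

Notice: 3 business days given; 4 required (3 < 4). Not satisfied.
Quorum: 10 present; quorum is 10. Satisfied.
Vote: the related-party contract with a company controlled by Director Haskins requires three-fifths of the votes cast (10 present − 1 abstaining = 9). 3/5 of 9 = 5.40, rounded up to 6, so 6 affirmative votes are needed; 6 voted in favor. Satisfied.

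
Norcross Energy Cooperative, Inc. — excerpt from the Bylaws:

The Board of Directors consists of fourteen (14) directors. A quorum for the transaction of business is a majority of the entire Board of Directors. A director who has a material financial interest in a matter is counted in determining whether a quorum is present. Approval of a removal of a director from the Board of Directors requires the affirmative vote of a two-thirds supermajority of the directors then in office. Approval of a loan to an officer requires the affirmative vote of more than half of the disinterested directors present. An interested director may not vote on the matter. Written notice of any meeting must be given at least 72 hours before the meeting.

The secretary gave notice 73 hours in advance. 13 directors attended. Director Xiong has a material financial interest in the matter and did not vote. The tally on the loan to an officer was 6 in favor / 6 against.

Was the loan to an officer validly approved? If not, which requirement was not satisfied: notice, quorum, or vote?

Invalid — vote requirement not satisfied.

Notice: 73 hours given; 72 required (73 ≥ 72). Satisfied.
Quorum: 13 present (interested directors count toward quorum); quorum is 8. Satisfied.
Vote: the loan to an officer requires a majority of the disinterested directors present (13 − 1 = 12). A majority of 12 is 7, so 7 affirmative votes are needed; 6 voted in favor. Not satisfied.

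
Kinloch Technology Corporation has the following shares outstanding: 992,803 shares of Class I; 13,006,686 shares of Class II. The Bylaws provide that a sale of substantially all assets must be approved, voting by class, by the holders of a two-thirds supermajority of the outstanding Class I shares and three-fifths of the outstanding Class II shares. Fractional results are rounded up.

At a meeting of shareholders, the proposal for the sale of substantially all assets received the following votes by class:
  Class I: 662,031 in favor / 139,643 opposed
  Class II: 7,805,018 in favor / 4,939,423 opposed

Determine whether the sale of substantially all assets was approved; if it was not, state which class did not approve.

Approved — every class gave the required vote.

Class I: 2/3 of 992803 = 661868.67, rounded up to 661869; 661,869 required, 662,031 in favor — approved.
Class II: 3/5 of 13006686 = 7804011.60, rounded up to 7804012; 7,804,012 required, 7,805,018 in favor — approved.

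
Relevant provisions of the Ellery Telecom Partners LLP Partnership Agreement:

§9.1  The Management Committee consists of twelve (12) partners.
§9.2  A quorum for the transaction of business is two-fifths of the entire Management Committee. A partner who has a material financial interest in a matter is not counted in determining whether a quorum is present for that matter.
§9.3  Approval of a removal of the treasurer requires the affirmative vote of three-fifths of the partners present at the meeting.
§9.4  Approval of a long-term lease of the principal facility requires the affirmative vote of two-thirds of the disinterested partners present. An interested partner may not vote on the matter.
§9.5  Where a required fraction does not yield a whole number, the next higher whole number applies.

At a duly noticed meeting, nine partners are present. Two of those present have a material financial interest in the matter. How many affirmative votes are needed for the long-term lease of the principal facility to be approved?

The long-term lease of the principal facility requires two-thirds of the disinterested partners present (9 − 2 = 7).
2/3 of 7 = 4.67, rounded up to 5.

5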